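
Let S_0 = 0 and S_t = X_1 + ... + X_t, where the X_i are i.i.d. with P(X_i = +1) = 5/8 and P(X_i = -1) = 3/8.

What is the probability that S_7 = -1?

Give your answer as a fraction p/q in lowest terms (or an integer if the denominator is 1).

To reach position -1 after 7 steps: need 3 steps of +1 and 4 steps of -1.
Number of such sequences: C(7,3) = 35
Each has probability (5/8)^3 · (3/8)^4 = 10125/2097152
P = 35 · 10125/2097152 = 354375/2097152

Answer: 354375/2097152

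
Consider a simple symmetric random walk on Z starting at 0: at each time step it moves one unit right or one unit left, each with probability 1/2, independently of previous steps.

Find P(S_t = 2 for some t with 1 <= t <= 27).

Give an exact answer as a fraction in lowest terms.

Count via complement. Let g(t,s) = #length-t paths at position s with S_1..S_t all ≠ 2.
g(t,s) = g(t-1,s-1) + g(t-1,s+1) for s ≠ 2; g(t,2) = 0.
t=0: g(0,0)=1
t=1: g(1,-1)=1 g(1,1)=1
t=2: g(2,-2)=1 g(2,0)=2
t=3: g(3,-3)=1 g(3,-1)=3 g(3,1)=2
t=4: g(4,-4)=1 g(4,-2)=4 g(4,0)=5
t=5: g(5,-5)=1 g(5,-3)=5 g(5,-1)=9 g(5,1)=5
t=6: g(6,-6)=1 g(6,-4)=6 g(6,-2)=14 g(6,0)=14
t=7: g(7,-7)=1 g(7,-5)=7 g(7,-3)=20 g(7,-1)=28 g(7,1)=14
t=8: g(8,-8)=1 g(8,-6)=8 g(8,-4)=27 g(8,-2)=48 g(8,0)=42
t=9: g(9,-9)=1 g(9,-7)=9 g(9,-5)=35 g(9,-3)=75 g(9,-1)=90 g(9,1)=42
t=10: g(10,-10)=1 g(10,-8)=10 g(10,-6)=44 g(10,-4)=110 g(10,-2)=165 g(10,0)=132
t=11: g(11,-11)=1 g(11,-9)=11 g(11,-7)=54 g(11,-5)=154 g(11,-3)=275 g(11,-1)=297 g(11,1)=132
t=12: g(12,-12)=1 g(12,-10)=12 g(12,-8)=65 g(12,-6)=208 g(12,-4)=429 g(12,-2)=572 g(12,0)=429
t=13: g(13,-13)=1 g(13,-11)=13 g(13,-9)=77 g(13,-7)=273 g(13,-5)=637 g(13,-3)=1001 g(13,-1)=1001 g(13,1)=429
t=14: g(14,-14)=1 g(14,-12)=14 g(14,-10)=90 g(14,-8)=350 g(14,-6)=910 g(14,-4)=1638 g(14,-2)=2002 g(14,0)=1430
t=15: g(15,-15)=1 g(15,-13)=15 g(15,-11)=104 g(15,-9)=440 g(15,-7)=1260 g(15,-5)=2548 g(15,-3)=3640 g(15,-1)=3432 g(15,1)=1430
t=16: g(16,-16)=1 g(16,-14)=16 g(16,-12)=119 g(16,-10)=544 g(16,-8)=1700 g(16,-6)=3808 g(16,-4)=6188 g(16,-2)=7072 g(16,0)=4862
t=17: g(17,-17)=1 g(17,-15)=17 g(17,-13)=135 g(17,-11)=663 g(17,-9)=2244 g(17,-7)=5508 g(17,-5)=9996 g(17,-3)=13260 g(17,-1)=11934 g(17,1)=4862
t=18: g(18,-18)=1 g(18,-16)=18 g(18,-14)=152 g(18,-12)=798 g(18,-10)=2907 g(18,-8)=7752 g(18,-6)=15504 g(18,-4)=23256 g(18,-2)=25194 g(18,0)=16796
t=19: g(19,-19)=1 g(19,-17)=19 g(19,-15)=170 g(19,-13)=950 g(19,-11)=3705 g(19,-9)=10659 g(19,-7)=23256 g(19,-5)=38760 g(19,-3)=48450 g(19,-1)=41990 g(19,1)=16796
t=20: g(20,-20)=1 g(20,-18)=20 g(20,-16)=189 g(20,-14)=1120 g(20,-12)=4655 g(20,-10)=14364 g(20,-8)=33915 g(20,-6)=62016 g(20,-4)=87210 g(20,-2)=90440 g(20,0)=58786
t=21: g(21,-21)=1 g(21,-19)=21 g(21,-17)=209 g(21,-15)=1309 g(21,-13)=5775 g(21,-11)=19019 g(21,-9)=48279 g(21,-7)=95931 g(21,-5)=149226 g(21,-3)=177650 g(21,-1)=149226 g(21,1)=58786
t=22: g(22,-22)=1 g(22,-20)=22 g(22,-18)=230 g(22,-16)=1518 g(22,-14)=7084 g(22,-12)=24794 g(22,-10)=67298 g(22,-8)=144210 g(22,-6)=245157 g(22,-4)=326876 g(22,-2)=326876 g(22,0)=208012
t=23: g(23,-23)=1 g(23,-21)=23 g(23,-19)=252 g(23,-17)=1748 g(23,-15)=8602 g(23,-13)=31878 g(23,-11)=92092 g(23,-9)=211508 g(23,-7)=389367 g(23,-5)=572033 g(23,-3)=653752 g(23,-1)=534888 g(23,1)=208012
t=24: g(24,-24)=1 g(24,-22)=24 g(24,-20)=275 g(24,-18)=2000 g(24,-16)=10350 g(24,-14)=40480 g(24,-12)=123970 g(24,-10)=303600 g(24,-8)=600875 g(24,-6)=961400 g(24,-4)=1225785 g(24,-2)=1188640 g(24,0)=742900
t=25: g(25,-25)=1 g(25,-23)=25 g(25,-21)=299 g(25,-19)=2275 g(25,-17)=12350 g(25,-15)=50830 g(25,-13)=164450 g(25,-11)=427570 g(25,-9)=904475 g(25,-7)=1562275 g(25,-5)=2187185 g(25,-3)=2414425 g(25,-1)=1931540 g(25,1)=742900
t=26: g(26,-26)=1 g(26,-24)=26 g(26,-22)=324 g(26,-20)=2574 g(26,-18)=14625 g(26,-16)=63180 g(26,-14)=215280 g(26,-12)=592020 g(26,-10)=1332045 g(26,-8)=2466750 g(26,-6)=3749460 g(26,-4)=4601610 g(26,-2)=4345965 g(26,0)=2674440
t=27: g(27,-27)=1 g(27,-25)=27 g(27,-23)=350 g(27,-21)=2898 g(27,-19)=17199 g(27,-17)=77805 g(27,-15)=278460 g(27,-13)=807300 g(27,-11)=1924065 g(27,-9)=3798795 g(27,-7)=6216210 g(27,-5)=8351070 g(27,-3)=8947575 g(27,-1)=7020405 g(27,1)=2674440
Paths never hitting 2: Σ_s g(27,s) = 40116600
Paths hitting 2: 2^27 - 40116600 = 94101128
P = 94101128/134217728 = 11762641/16777216

Answer: 11762641/16777216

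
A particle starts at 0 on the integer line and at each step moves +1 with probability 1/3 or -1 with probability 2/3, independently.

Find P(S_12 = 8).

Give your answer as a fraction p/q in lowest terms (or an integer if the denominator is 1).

Answer: 88/177147

Derivation:
To reach position 8 after 12 steps: need 10 steps of +1 and 2 steps of -1.
Number of such sequences: C(12,10) = 66
Each has probability (1/3)^10 · (2/3)^2 = 4/531441
P = 66 · 4/531441 = 88/177147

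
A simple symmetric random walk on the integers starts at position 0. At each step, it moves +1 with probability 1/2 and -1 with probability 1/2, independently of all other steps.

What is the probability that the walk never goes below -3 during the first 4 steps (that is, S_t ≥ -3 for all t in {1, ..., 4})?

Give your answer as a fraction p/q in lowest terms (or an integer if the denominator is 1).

Answer: 15/16

Derivation:
Let f(t,s) = #length-t paths at position s with S_1..S_t all ≥ -3.
f(t,s) = f(t-1,s-1) + f(t-1,s+1) for s ≥ -3; f(t,s) = 0 for s < -3.
t=0: f(0,0)=1
t=1: f(1,-1)=1 f(1,1)=1
t=2: f(2,-2)=1 f(2,0)=2 f(2,2)=1
t=3: f(3,-3)=1 f(3,-1)=3 f(3,1)=3 f(3,3)=1
t=4: f(4,-2)=4 f(4,0)=6 f(4,2)=4 f(4,4)=1
Σ_s f(4,s) = 15
P = 15/16 = 15/16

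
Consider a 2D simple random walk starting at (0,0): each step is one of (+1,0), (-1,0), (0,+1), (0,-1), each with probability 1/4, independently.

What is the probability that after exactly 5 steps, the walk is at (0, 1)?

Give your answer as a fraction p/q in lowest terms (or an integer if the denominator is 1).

Answer: 25/256

Derivation:
Let h be the number of horizontal steps (so 5-h are vertical). To end at (0,1) need (h+0)/2 right-steps and ((5-h)+1)/2 up-steps.
Sum over h with 0 ≤ h ≤ 4, h ≡ 0 (mod 2), 5-h ≡ 1 (mod 2):
h=0: C(5,0)·C(0,0)·C(5,3) = 1·1·10 = 10
h=2: C(5,2)·C(2,1)·C(3,2) = 10·2·3 = 60
h=4: C(5,4)·C(4,2)·C(1,1) = 5·6·1 = 30
Total favorable: 100
Total paths: 4^5 = 1024
P = 100/1024 = 25/256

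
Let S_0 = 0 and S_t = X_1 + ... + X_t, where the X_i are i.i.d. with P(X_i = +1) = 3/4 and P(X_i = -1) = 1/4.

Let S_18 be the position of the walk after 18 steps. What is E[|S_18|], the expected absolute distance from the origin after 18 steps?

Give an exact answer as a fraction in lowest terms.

Answer: 77547713103/8589934592

Derivation:
S_18 takes values m ≡ 0 (mod 2) with |m| ≤ 18; P(S_18=m) = C(18,(18+m)/2) · (3/4)^((18+m)/2) · (1/4)^((18-m)/2).
Distribution: P(S=-18)=1/68719476736, P(S=-16)=27/34359738368, P(S=-14)=1377/68719476736, P(S=-12)=1377/4294967296, P(S=-10)=61965/17179869184, P(S=-8)=260253/8589934592, P(S=-6)=3383289/17179869184, P(S=-4)=4349943/4294967296, P(S=-2)=143548119/34359738368, P(S=0)=239246865/17179869184, P(S=2)=1291933071/34359738368, P(S=4)=352345383/4294967296, P(S=6)=2466417681/17179869184, P(S=8)=1707519933/8589934592, P(S=10)=3658971285/17179869184, P(S=12)=731794257/4294967296, P(S=14)=6586148313/68719476736, P(S=16)=1162261467/34359738368, P(S=18)=387420489/68719476736
E[|S_18|] = Σ_m |m|·P(S_18=m) = 77547713103/8589934592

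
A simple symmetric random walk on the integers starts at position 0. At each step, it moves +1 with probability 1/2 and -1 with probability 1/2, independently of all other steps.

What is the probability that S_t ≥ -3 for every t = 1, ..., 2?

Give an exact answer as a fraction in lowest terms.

Let f(t,s) = #length-t paths at position s with S_1..S_t all ≥ -3.
f(t,s) = f(t-1,s-1) + f(t-1,s+1) for s ≥ -3; f(t,s) = 0 for s < -3.
t=0: f(0,0)=1
t=1: f(1,-1)=1 f(1,1)=1
t=2: f(2,-2)=1 f(2,0)=2 f(2,2)=1
Σ_s f(2,s) = 4
P = 4/4 = 1

Answer: 1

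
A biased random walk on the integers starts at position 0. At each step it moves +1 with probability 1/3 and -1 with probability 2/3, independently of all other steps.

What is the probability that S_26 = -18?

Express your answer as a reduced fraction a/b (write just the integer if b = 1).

Answer: 62704844800/2541865828329

Derivation:
To reach position -18 after 26 steps: need 4 steps of +1 and 22 steps of -1.
Number of such sequences: C(26,4) = 14950
Each has probability (1/3)^4 · (2/3)^22 = 4194304/2541865828329
P = 14950 · 4194304/2541865828329 = 62704844800/2541865828329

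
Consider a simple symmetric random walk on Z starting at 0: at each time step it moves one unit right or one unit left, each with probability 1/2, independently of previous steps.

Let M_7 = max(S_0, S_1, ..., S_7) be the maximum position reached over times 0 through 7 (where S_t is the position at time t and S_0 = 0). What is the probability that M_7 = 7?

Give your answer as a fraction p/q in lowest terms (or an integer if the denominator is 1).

Answer: 1/128

Derivation:
Let M_7 = max(S_0,...,S_7). Use the reflection principle: for j ≥ 1, #{paths with M_7 ≥ j} = #{S_7 ≥ j} + #{S_7 ≥ j+1}.
By reflection, #{M_7 ≥ 7} = #{S_7 ≥ 7} + #{S_7 ≥ 8} = 1 + 0 = 1.
#{M_7 ≥ 8} = #{S_7 ≥ 8} + #{S_7 ≥ 9} = 0 + 0 = 0.
#{M_7 = 7} = 1 - 0 = 1.
P(M_7 = 7) = 1/128 = 1/128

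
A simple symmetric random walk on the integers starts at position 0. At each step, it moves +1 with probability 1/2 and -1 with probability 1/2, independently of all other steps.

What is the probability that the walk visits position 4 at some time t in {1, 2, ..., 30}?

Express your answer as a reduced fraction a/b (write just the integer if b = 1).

Answer: 15875597/33554432

Derivation:
Count via complement. Let g(t,s) = #length-t paths at position s with S_1..S_t all ≠ 4.
g(t,s) = g(t-1,s-1) + g(t-1,s+1) for s ≠ 4; g(t,4) = 0.
t=0: g(0,0)=1
t=1: g(1,-1)=1 g(1,1)=1
t=2: g(2,-2)=1 g(2,0)=2 g(2,2)=1
t=3: g(3,-3)=1 g(3,-1)=3 g(3,1)=3 g(3,3)=1
t=4: g(4,-4)=1 g(4,-2)=4 g(4,0)=6 g(4,2)=4
t=5: g(5,-5)=1 g(5,-3)=5 g(5,-1)=10 g(5,1)=10 g(5,3)=4
t=6: g(6,-6)=1 g(6,-4)=6 g(6,-2)=15 g(6,0)=20 g(6,2)=14
t=7: g(7,-7)=1 g(7,-5)=7 g(7,-3)=21 g(7,-1)=35 g(7,1)=34 g(7,3)=14
t=8: g(8,-8)=1 g(8,-6)=8 g(8,-4)=28 g(8,-2)=56 g(8,0)=69 g(8,2)=48
t=9: g(9,-9)=1 g(9,-7)=9 g(9,-5)=36 g(9,-3)=84 g(9,-1)=125 g(9,1)=117 g(9,3)=48
t=10: g(10,-10)=1 g(10,-8)=10 g(10,-6)=45 g(10,-4)=120 g(10,-2)=209 g(10,0)=242 g(10,2)=165
t=11: g(11,-11)=1 g(11,-9)=11 g(11,-7)=55 g(11,-5)=165 g(11,-3)=329 g(11,-1)=451 g(11,1)=407 g(11,3)=165
t=12: g(12,-12)=1 g(12,-10)=12 g(12,-8)=66 g(12,-6)=220 g(12,-4)=494 g(12,-2)=780 g(12,0)=858 g(12,2)=572
t=13: g(13,-13)=1 g(13,-11)=13 g(13,-9)=78 g(13,-7)=286 g(13,-5)=714 g(13,-3)=1274 g(13,-1)=1638 g(13,1)=1430 g(13,3)=572
t=14: g(14,-14)=1 g(14,-12)=14 g(14,-10)=91 g(14,-8)=364 g(14,-6)=1000 g(14,-4)=1988 g(14,-2)=2912 g(14,0)=3068 g(14,2)=2002
t=15: g(15,-15)=1 g(15,-13)=15 g(15,-11)=105 g(15,-9)=455 g(15,-7)=1364 g(15,-5)=2988 g(15,-3)=4900 g(15,-1)=5980 g(15,1)=5070 g(15,3)=2002
t=16: g(16,-16)=1 g(16,-14)=16 g(16,-12)=120 g(16,-10)=560 g(16,-8)=1819 g(16,-6)=4352 g(16,-4)=7888 g(16,-2)=10880 g(16,0)=11050 g(16,2)=7072
t=17: g(17,-17)=1 g(17,-15)=17 g(17,-13)=136 g(17,-11)=680 g(17,-9)=2379 g(17,-7)=6171 g(17,-5)=12240 g(17,-3)=18768 g(17,-1)=21930 g(17,1)=18122 g(17,3)=7072
t=18: g(18,-18)=1 g(18,-16)=18 g(18,-14)=153 g(18,-12)=816 g(18,-10)=3059 g(18,-8)=8550 g(18,-6)=18411 g(18,-4)=31008 g(18,-2)=40698 g(18,0)=40052 g(18,2)=25194
t=19: g(19,-19)=1 g(19,-17)=19 g(19,-15)=171 g(19,-13)=969 g(19,-11)=3875 g(19,-9)=11609 g(19,-7)=26961 g(19,-5)=49419 g(19,-3)=71706 g(19,-1)=80750 g(19,1)=65246 g(19,3)=25194
t=20: g(20,-20)=1 g(20,-18)=20 g(20,-16)=190 g(20,-14)=1140 g(20,-12)=4844 g(20,-10)=15484 g(20,-8)=38570 g(20,-6)=76380 g(20,-4)=121125 g(20,-2)=152456 g(20,0)=145996 g(20,2)=90440
t=21: g(21,-21)=1 g(21,-19)=21 g(21,-17)=210 g(21,-15)=1330 g(21,-13)=5984 g(21,-11)=20328 g(21,-9)=54054 g(21,-7)=114950 g(21,-5)=197505 g(21,-3)=273581 g(21,-1)=298452 g(21,1)=236436 g(21,3)=90440
t=22: g(22,-22)=1 g(22,-20)=22 g(22,-18)=231 g(22,-16)=1540 g(22,-14)=7314 g(22,-12)=26312 g(22,-10)=74382 g(22,-8)=169004 g(22,-6)=312455 g(22,-4)=471086 g(22,-2)=572033 g(22,0)=534888 g(22,2)=326876
t=23: g(23,-23)=1 g(23,-21)=23 g(23,-19)=253 g(23,-17)=1771 g(23,-15)=8854 g(23,-13)=33626 g(23,-11)=100694 g(23,-9)=243386 g(23,-7)=481459 g(23,-5)=783541 g(23,-3)=1043119 g(23,-1)=1106921 g(23,1)=861764 g(23,3)=326876
t=24: g(24,-24)=1 g(24,-22)=24 g(24,-20)=276 g(24,-18)=2024 g(24,-16)=10625 g(24,-14)=42480 g(24,-12)=134320 g(24,-10)=344080 g(24,-8)=724845 g(24,-6)=1265000 g(24,-4)=1826660 g(24,-2)=2150040 g(24,0)=1968685 g(24,2)=1188640
t=25: g(25,-25)=1 g(25,-23)=25 g(25,-21)=300 g(25,-19)=2300 g(25,-17)=12649 g(25,-15)=53105 g(25,-13)=176800 g(25,-11)=478400 g(25,-9)=1068925 g(25,-7)=1989845 g(25,-5)=3091660 g(25,-3)=3976700 g(25,-1)=4118725 g(25,1)=3157325 g(25,3)=1188640
t=26: g(26,-26)=1 g(26,-24)=26 g(26,-22)=325 g(26,-20)=2600 g(26,-18)=14949 g(26,-16)=65754 g(26,-14)=229905 g(26,-12)=655200 g(26,-10)=1547325 g(26,-8)=3058770 g(26,-6)=5081505 g(26,-4)=7068360 g(26,-2)=8095425 g(26,0)=7276050 g(26,2)=4345965
t=27: g(27,-27)=1 g(27,-25)=27 g(27,-23)=351 g(27,-21)=2925 g(27,-19)=17549 g(27,-17)=80703 g(27,-15)=295659 g(27,-13)=885105 g(27,-11)=2202525 g(27,-9)=4606095 g(27,-7)=8140275 g(27,-5)=12149865 g(27,-3)=15163785 g(27,-1)=15371475 g(27,1)=11622015 g(27,3)=4345965
t=28: g(28,-28)=1 g(28,-26)=28 g(28,-24)=378 g(28,-22)=3276 g(28,-20)=20474 g(28,-18)=98252 g(28,-16)=376362 g(28,-14)=1180764 g(28,-12)=3087630 g(28,-10)=6808620 g(28,-8)=12746370 g(28,-6)=20290140 g(28,-4)=27313650 g(28,-2)=30535260 g(28,0)=26993490 g(28,2)=15967980
t=29: g(29,-29)=1 g(29,-27)=29 g(29,-25)=406 g(29,-23)=3654 g(29,-21)=23750 g(29,-19)=118726 g(29,-17)=474614 g(29,-15)=1557126 g(29,-13)=4268394 g(29,-11)=9896250 g(29,-9)=19554990 g(29,-7)=33036510 g(29,-5)=47603790 g(29,-3)=57848910 g(29,-1)=57528750 g(29,1)=42961470 g(29,3)=15967980
t=30: g(30,-30)=1 g(30,-28)=30 g(30,-26)=435 g(30,-24)=4060 g(30,-22)=27404 g(30,-20)=142476 g(30,-18)=593340 g(30,-16)=2031740 g(30,-14)=5825520 g(30,-12)=14164644 g(30,-10)=29451240 g(30,-8)=52591500 g(30,-6)=80640300 g(30,-4)=105452700 g(30,-2)=115377660 g(30,0)=100490220 g(30,2)=58929450
Paths never hitting 4: Σ_s g(30,s) = 565722720
Paths hitting 4: 2^30 - 565722720 = 508019104
P = 508019104/1073741824 = 15875597/33554432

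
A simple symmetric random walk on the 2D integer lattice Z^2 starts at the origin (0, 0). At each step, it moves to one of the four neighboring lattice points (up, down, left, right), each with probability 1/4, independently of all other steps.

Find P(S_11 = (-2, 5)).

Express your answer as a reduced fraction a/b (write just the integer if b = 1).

Let h be the number of horizontal steps (so 11-h are vertical). To end at (-2,5) need (h-2)/2 right-steps and ((11-h)+5)/2 up-steps.
Sum over h with 2 ≤ h ≤ 6, h ≡ 0 (mod 2), 11-h ≡ 1 (mod 2):
h=2: C(11,2)·C(2,0)·C(9,7) = 55·1·36 = 1980
h=4: C(11,4)·C(4,1)·C(7,6) = 330·4·7 = 9240
h=6: C(11,6)·C(6,2)·C(5,5) = 462·15·1 = 6930
Total favorable: 18150
Total paths: 4^11 = 4194304
P = 18150/4194304 = 9075/2097152

Answer: 9075/2097152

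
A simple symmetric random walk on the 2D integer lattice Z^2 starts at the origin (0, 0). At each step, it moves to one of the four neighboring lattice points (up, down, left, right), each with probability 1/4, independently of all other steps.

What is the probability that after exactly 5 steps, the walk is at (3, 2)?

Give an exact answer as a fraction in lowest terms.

Let h be the number of horizontal steps (so 5-h are vertical). To end at (3,2) need (h+3)/2 right-steps and ((5-h)+2)/2 up-steps.
Sum over h with 3 ≤ h ≤ 3, h ≡ 1 (mod 2), 5-h ≡ 0 (mod 2):
h=3: C(5,3)·C(3,3)·C(2,2) = 10·1·1 = 10
Total favorable: 10
Total paths: 4^5 = 1024
P = 10/1024 = 5/512

Answer: 5/512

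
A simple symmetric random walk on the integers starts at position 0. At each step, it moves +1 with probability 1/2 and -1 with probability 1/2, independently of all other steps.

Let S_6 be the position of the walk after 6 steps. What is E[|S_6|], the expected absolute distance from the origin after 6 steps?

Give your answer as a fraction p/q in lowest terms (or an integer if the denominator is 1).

S_6 takes values m ≡ 0 (mod 2) with |m| ≤ 6; P(S_6=m) = C(6,(6+m)/2)/2^6.
Total paths: 2^6 = 64
Distribution: P(S=-6)=1/64, P(S=-4)=6/64, P(S=-2)=15/64, P(S=0)=20/64, P(S=2)=15/64, P(S=4)=6/64, P(S=6)=1/64
E[|S_6|] = Σ_m |m|·P(S_6=m) = 120/64 = 15/8

Answer: 15/8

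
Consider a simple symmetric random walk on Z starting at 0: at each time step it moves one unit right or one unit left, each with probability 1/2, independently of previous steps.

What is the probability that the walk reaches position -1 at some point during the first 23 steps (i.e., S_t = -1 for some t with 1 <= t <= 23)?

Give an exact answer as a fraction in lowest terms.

Answer: 3518265/4194304

Derivation:
Count via complement. Let g(t,s) = #length-t paths at position s with S_1..S_t all ≠ -1.
g(t,s) = g(t-1,s-1) + g(t-1,s+1) for s ≠ -1; g(t,-1) = 0.
t=0: g(0,0)=1
t=1: g(1,1)=1
t=2: g(2,0)=1 g(2,2)=1
t=3: g(3,1)=2 g(3,3)=1
t=4: g(4,0)=2 g(4,2)=3 g(4,4)=1
t=5: g(5,1)=5 g(5,3)=4 g(5,5)=1
t=6: g(6,0)=5 g(6,2)=9 g(6,4)=5 g(6,6)=1
t=7: g(7,1)=14 g(7,3)=14 g(7,5)=6 g(7,7)=1
t=8: g(8,0)=14 g(8,2)=28 g(8,4)=20 g(8,6)=7 g(8,8)=1
t=9: g(9,1)=42 g(9,3)=48 g(9,5)=27 g(9,7)=8 g(9,9)=1
t=10: g(10,0)=42 g(10,2)=90 g(10,4)=75 g(10,6)=35 g(10,8)=9 g(10,10)=1
t=11: g(11,1)=132 g(11,3)=165 g(11,5)=110 g(11,7)=44 g(11,9)=10 g(11,11)=1
t=12: g(12,0)=132 g(12,2)=297 g(12,4)=275 g(12,6)=154 g(12,8)=54 g(12,10)=11 g(12,12)=1
t=13: g(13,1)=429 g(13,3)=572 g(13,5)=429 g(13,7)=208 g(13,9)=65 g(13,11)=12 g(13,13)=1
t=14: g(14,0)=429 g(14,2)=1001 g(14,4)=1001 g(14,6)=637 g(14,8)=273 g(14,10)=77 g(14,12)=13 g(14,14)=1
t=15: g(15,1)=1430 g(15,3)=2002 g(15,5)=1638 g(15,7)=910 g(15,9)=350 g(15,11)=90 g(15,13)=14 g(15,15)=1
t=16: g(16,0)=1430 g(16,2)=3432 g(16,4)=3640 g(16,6)=2548 g(16,8)=1260 g(16,10)=440 g(16,12)=104 g(16,14)=15 g(16,16)=1
t=17: g(17,1)=4862 g(17,3)=7072 g(17,5)=6188 g(17,7)=3808 g(17,9)=1700 g(17,11)=544 g(17,13)=119 g(17,15)=16 g(17,17)=1
t=18: g(18,0)=4862 g(18,2)=11934 g(18,4)=13260 g(18,6)=9996 g(18,8)=5508 g(18,10)=2244 g(18,12)=663 g(18,14)=135 g(18,16)=17 g(18,18)=1
t=19: g(19,1)=16796 g(19,3)=25194 g(19,5)=23256 g(19,7)=15504 g(19,9)=7752 g(19,11)=2907 g(19,13)=798 g(19,15)=152 g(19,17)=18 g(19,19)=1
t=20: g(20,0)=16796 g(20,2)=41990 g(20,4)=48450 g(20,6)=38760 g(20,8)=23256 g(20,10)=10659 g(20,12)=3705 g(20,14)=950 g(20,16)=170 g(20,18)=19 g(20,20)=1
t=21: g(21,1)=58786 g(21,3)=90440 g(21,5)=87210 g(21,7)=62016 g(21,9)=33915 g(21,11)=14364 g(21,13)=4655 g(21,15)=1120 g(21,17)=189 g(21,19)=20 g(21,21)=1
t=22: g(22,0)=58786 g(22,2)=149226 g(22,4)=177650 g(22,6)=149226 g(22,8)=95931 g(22,10)=48279 g(22,12)=19019 g(22,14)=5775 g(22,16)=1309 g(22,18)=209 g(22,20)=21 g(22,22)=1
t=23: g(23,1)=208012 g(23,3)=326876 g(23,5)=326876 g(23,7)=245157 g(23,9)=144210 g(23,11)=67298 g(23,13)=24794 g(23,15)=7084 g(23,17)=1518 g(23,19)=230 g(23,21)=22 g(23,23)=1
Paths never hitting -1: Σ_s g(23,s) = 1352078
Paths hitting -1: 2^23 - 1352078 = 7036530
P = 7036530/8388608 = 3518265/4194304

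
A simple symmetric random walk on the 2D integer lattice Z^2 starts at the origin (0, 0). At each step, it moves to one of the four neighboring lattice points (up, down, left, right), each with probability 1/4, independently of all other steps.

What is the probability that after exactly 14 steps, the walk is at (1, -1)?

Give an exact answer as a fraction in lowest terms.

Answer: 1288287/33554432

Derivation:
Let h be the number of horizontal steps (so 14-h are vertical). To end at (1,-1) need (h+1)/2 right-steps and ((14-h)-1)/2 up-steps.
Sum over h with 1 ≤ h ≤ 13, h ≡ 1 (mod 2), 14-h ≡ 1 (mod 2):
h=1: C(14,1)·C(1,1)·C(13,6) = 14·1·1716 = 24024
h=3: C(14,3)·C(3,2)·C(11,5) = 364·3·462 = 504504
h=5: C(14,5)·C(5,3)·C(9,4) = 2002·10·126 = 2522520
h=7: C(14,7)·C(7,4)·C(7,3) = 3432·35·35 = 4204200
h=9: C(14,9)·C(9,5)·C(5,2) = 2002·126·10 = 2522520
h=11: C(14,11)·C(11,6)·C(3,1) = 364·462·3 = 504504
h=13: C(14,13)·C(13,7)·C(1,0) = 14·1716·1 = 24024
Total favorable: 10306296
Total paths: 4^14 = 268435456
P = 10306296/268435456 = 1288287/33554432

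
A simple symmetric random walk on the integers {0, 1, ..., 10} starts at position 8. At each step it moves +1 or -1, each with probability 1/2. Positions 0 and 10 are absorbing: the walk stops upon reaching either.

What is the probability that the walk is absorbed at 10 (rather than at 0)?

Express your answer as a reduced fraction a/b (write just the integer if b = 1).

Symmetric walk (p = 1/2): the harmonic-function argument gives P(hit 10 before 0 | start at 8) = a/N.
P = 8/10 = 4/5

Answer: 4/5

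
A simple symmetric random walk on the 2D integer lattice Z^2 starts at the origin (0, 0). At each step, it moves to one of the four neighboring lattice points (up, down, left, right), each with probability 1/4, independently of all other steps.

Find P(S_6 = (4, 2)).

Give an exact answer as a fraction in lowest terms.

Let h be the number of horizontal steps (so 6-h are vertical). To end at (4,2) need (h+4)/2 right-steps and ((6-h)+2)/2 up-steps.
Sum over h with 4 ≤ h ≤ 4, h ≡ 0 (mod 2), 6-h ≡ 0 (mod 2):
h=4: C(6,4)·C(4,4)·C(2,2) = 15·1·1 = 15
Total favorable: 15
Total paths: 4^6 = 4096
P = 15/4096 = 15/4096

Answer: 15/4096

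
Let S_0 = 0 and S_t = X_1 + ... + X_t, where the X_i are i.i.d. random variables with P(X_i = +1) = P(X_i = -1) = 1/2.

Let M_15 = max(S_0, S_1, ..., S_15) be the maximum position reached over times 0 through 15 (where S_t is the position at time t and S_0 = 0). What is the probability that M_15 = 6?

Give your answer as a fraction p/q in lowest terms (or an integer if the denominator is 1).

Answer: 1365/32768

Derivation:
Let M_15 = max(S_0,...,S_15). Use the reflection principle: for j ≥ 1, #{paths with M_15 ≥ j} = #{S_15 ≥ j} + #{S_15 ≥ j+1}.
By reflection, #{M_15 ≥ 6} = #{S_15 ≥ 6} + #{S_15 ≥ 7} = 1941 + 1941 = 3882.
#{M_15 ≥ 7} = #{S_15 ≥ 7} + #{S_15 ≥ 8} = 1941 + 576 = 2517.
#{M_15 = 6} = 3882 - 2517 = 1365.
P(M_15 = 6) = 1365/32768 = 1365/32768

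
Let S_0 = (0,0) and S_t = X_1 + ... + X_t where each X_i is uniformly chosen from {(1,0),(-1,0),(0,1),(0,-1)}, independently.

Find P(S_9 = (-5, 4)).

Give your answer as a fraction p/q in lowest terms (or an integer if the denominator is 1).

Answer: 63/131072

Derivation:
Let h be the number of horizontal steps (so 9-h are vertical). To end at (-5,4) need (h-5)/2 right-steps and ((9-h)+4)/2 up-steps.
Sum over h with 5 ≤ h ≤ 5, h ≡ 1 (mod 2), 9-h ≡ 0 (mod 2):
h=5: C(9,5)·C(5,0)·C(4,4) = 126·1·1 = 126
Total favorable: 126
Total paths: 4^9 = 262144
P = 126/262144 = 63/131072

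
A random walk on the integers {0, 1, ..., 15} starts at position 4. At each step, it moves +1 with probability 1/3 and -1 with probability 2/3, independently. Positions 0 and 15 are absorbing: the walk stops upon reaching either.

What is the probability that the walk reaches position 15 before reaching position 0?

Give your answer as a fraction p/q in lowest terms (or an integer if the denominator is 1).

Biased walk: p = 1/3, q = 2/3, r = q/p = 2
Gambler's ruin: P(hit 15 before 0 | start at 4) = (1 - r^a)/(1 - r^N)
r^4 = 16; r^15 = 32768
P = (1 - 16) / (1 - 32768) = -15 / -32767 = 15/32767

Answer: 15/32767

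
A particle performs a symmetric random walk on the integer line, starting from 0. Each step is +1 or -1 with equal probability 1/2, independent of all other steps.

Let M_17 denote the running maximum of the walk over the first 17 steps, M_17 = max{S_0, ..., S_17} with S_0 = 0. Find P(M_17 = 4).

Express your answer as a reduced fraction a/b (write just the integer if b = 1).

Let M_17 = max(S_0,...,S_17). Use the reflection principle: for j ≥ 1, #{paths with M_17 ≥ j} = #{S_17 ≥ j} + #{S_17 ≥ j+1}.
By reflection, #{M_17 ≥ 4} = #{S_17 ≥ 4} + #{S_17 ≥ 5} = 21778 + 21778 = 43556.
#{M_17 ≥ 5} = #{S_17 ≥ 5} + #{S_17 ≥ 6} = 21778 + 9402 = 31180.
#{M_17 = 4} = 43556 - 31180 = 12376.
P(M_17 = 4) = 12376/131072 = 1547/16384

Answer: 1547/16384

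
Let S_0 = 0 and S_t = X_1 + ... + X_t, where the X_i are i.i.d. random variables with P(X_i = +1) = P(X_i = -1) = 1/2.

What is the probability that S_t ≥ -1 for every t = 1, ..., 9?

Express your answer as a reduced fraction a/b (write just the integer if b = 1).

Let f(t,s) = #length-t paths at position s with S_1..S_t all ≥ -1.
f(t,s) = f(t-1,s-1) + f(t-1,s+1) for s ≥ -1; f(t,s) = 0 for s < -1.
t=0: f(0,0)=1
t=1: f(1,-1)=1 f(1,1)=1
t=2: f(2,0)=2 f(2,2)=1
t=3: f(3,-1)=2 f(3,1)=3 f(3,3)=1
t=4: f(4,0)=5 f(4,2)=4 f(4,4)=1
t=5: f(5,-1)=5 f(5,1)=9 f(5,3)=5 f(5,5)=1
t=6: f(6,0)=14 f(6,2)=14 f(6,4)=6 f(6,6)=1
t=7: f(7,-1)=14 f(7,1)=28 f(7,3)=20 f(7,5)=7 f(7,7)=1
t=8: f(8,0)=42 f(8,2)=48 f(8,4)=27 f(8,6)=8 f(8,8)=1
t=9: f(9,-1)=42 f(9,1)=90 f(9,3)=75 f(9,5)=35 f(9,7)=9 f(9,9)=1
Σ_s f(9,s) = 252
P = 252/512 = 63/128

Answer: 63/128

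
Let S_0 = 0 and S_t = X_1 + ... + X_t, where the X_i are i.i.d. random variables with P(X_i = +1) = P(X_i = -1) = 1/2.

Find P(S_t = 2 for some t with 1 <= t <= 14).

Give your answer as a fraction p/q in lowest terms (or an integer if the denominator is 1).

Count via complement. Let g(t,s) = #length-t paths at position s with S_1..S_t all ≠ 2.
g(t,s) = g(t-1,s-1) + g(t-1,s+1) for s ≠ 2; g(t,2) = 0.
t=0: g(0,0)=1
t=1: g(1,-1)=1 g(1,1)=1
t=2: g(2,-2)=1 g(2,0)=2
t=3: g(3,-3)=1 g(3,-1)=3 g(3,1)=2
t=4: g(4,-4)=1 g(4,-2)=4 g(4,0)=5
t=5: g(5,-5)=1 g(5,-3)=5 g(5,-1)=9 g(5,1)=5
t=6: g(6,-6)=1 g(6,-4)=6 g(6,-2)=14 g(6,0)=14
t=7: g(7,-7)=1 g(7,-5)=7 g(7,-3)=20 g(7,-1)=28 g(7,1)=14
t=8: g(8,-8)=1 g(8,-6)=8 g(8,-4)=27 g(8,-2)=48 g(8,0)=42
t=9: g(9,-9)=1 g(9,-7)=9 g(9,-5)=35 g(9,-3)=75 g(9,-1)=90 g(9,1)=42
t=10: g(10,-10)=1 g(10,-8)=10 g(10,-6)=44 g(10,-4)=110 g(10,-2)=165 g(10,0)=132
t=11: g(11,-11)=1 g(11,-9)=11 g(11,-7)=54 g(11,-5)=154 g(11,-3)=275 g(11,-1)=297 g(11,1)=132
t=12: g(12,-12)=1 g(12,-10)=12 g(12,-8)=65 g(12,-6)=208 g(12,-4)=429 g(12,-2)=572 g(12,0)=429
t=13: g(13,-13)=1 g(13,-11)=13 g(13,-9)=77 g(13,-7)=273 g(13,-5)=637 g(13,-3)=1001 g(13,-1)=1001 g(13,1)=429
t=14: g(14,-14)=1 g(14,-12)=14 g(14,-10)=90 g(14,-8)=350 g(14,-6)=910 g(14,-4)=1638 g(14,-2)=2002 g(14,0)=1430
Paths never hitting 2: Σ_s g(14,s) = 6435
Paths hitting 2: 2^14 - 6435 = 9949
P = 9949/16384 = 9949/16384

Answer: 9949/16384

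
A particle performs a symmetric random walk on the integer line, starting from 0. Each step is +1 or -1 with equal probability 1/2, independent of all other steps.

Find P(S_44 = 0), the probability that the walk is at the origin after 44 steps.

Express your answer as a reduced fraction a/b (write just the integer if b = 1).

Answer: 263012370465/2199023255552

Derivation:
To return to 0 after 44 steps: need exactly 22 steps of +1 and 22 of -1.
Favorable paths: C(44,22) = 2104098963720
Total paths: 2^44 = 17592186044416
P = 2104098963720/17592186044416 = 263012370465/2199023255552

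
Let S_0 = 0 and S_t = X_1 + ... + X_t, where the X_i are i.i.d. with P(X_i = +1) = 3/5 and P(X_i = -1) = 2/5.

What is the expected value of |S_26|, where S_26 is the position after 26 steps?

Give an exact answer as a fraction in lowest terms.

Answer: 8897448185150614466/1490116119384765625

Derivation:
S_26 takes values m ≡ 0 (mod 2) with |m| ≤ 26; P(S_26=m) = C(26,(26+m)/2) · (3/5)^((26+m)/2) · (2/5)^((26-m)/2).
Distribution: P(S=-26)=67108864/1490116119384765625, P(S=-24)=2617245696/1490116119384765625, P(S=-22)=1962934272/59604644775390625, P(S=-20)=23555211264/59604644775390625, P(S=-18)=203163697152/59604644775390625, P(S=-16)=6704402006016/298023223876953125, P(S=-14)=35198110531584/298023223876953125, P(S=-12)=30169809027072/59604644775390625, P(S=-10)=107479944658944/59604644775390625, P(S=-8)=322439833976832/59604644775390625, P(S=-6)=4111107883204608/298023223876953125, P(S=-4)=8969689926991872/298023223876953125, P(S=-2)=3363633722621952/59604644775390625, P(S=0)=5433562167312384/59604644775390625, P(S=2)=7568175875899392/59604644775390625, P(S=4)=45409055255396352/298023223876953125, P(S=6)=46828088232127488/298023223876953125, P(S=8)=8263780276257792/59604644775390625, P(S=10)=6197835207193344/59604644775390625, P(S=12)=3914422236122112/59604644775390625, P(S=14)=10275358369820544/298023223876953125, P(S=16)=4403725015637376/298023223876953125, P(S=18)=300253978338912/59604644775390625, P(S=20)=78327124784064/59604644775390625, P(S=22)=14686335897012/59604644775390625, P(S=24)=44059007691036/1490116119384765625, P(S=26)=2541865828329/1490116119384765625
E[|S_26|] = Σ_m |m|·P(S_26=m) = 8897448185150614466/1490116119384765625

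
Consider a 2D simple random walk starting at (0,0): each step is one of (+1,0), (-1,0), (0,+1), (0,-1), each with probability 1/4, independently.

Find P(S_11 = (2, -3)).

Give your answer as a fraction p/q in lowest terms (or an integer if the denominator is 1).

Let h be the number of horizontal steps (so 11-h are vertical). To end at (2,-3) need (h+2)/2 right-steps and ((11-h)-3)/2 up-steps.
Sum over h with 2 ≤ h ≤ 8, h ≡ 0 (mod 2), 11-h ≡ 1 (mod 2):
h=2: C(11,2)·C(2,2)·C(9,3) = 55·1·84 = 4620
h=4: C(11,4)·C(4,3)·C(7,2) = 330·4·21 = 27720
h=6: C(11,6)·C(6,4)·C(5,1) = 462·15·5 = 34650
h=8: C(11,8)·C(8,5)·C(3,0) = 165·56·1 = 9240
Total favorable: 76230
Total paths: 4^11 = 4194304
P = 76230/4194304 = 38115/2097152

Answer: 38115/2097152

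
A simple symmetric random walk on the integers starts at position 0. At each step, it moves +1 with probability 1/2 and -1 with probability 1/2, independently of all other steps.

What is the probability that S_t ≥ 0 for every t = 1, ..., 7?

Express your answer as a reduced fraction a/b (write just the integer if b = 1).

Answer: 35/128

Derivation:
Let f(t,s) = #length-t paths at position s with S_1..S_t all ≥ 0.
f(t,s) = f(t-1,s-1) + f(t-1,s+1) for s ≥ 0; f(t,s) = 0 for s < 0.
t=0: f(0,0)=1
t=1: f(1,1)=1
t=2: f(2,0)=1 f(2,2)=1
t=3: f(3,1)=2 f(3,3)=1
t=4: f(4,0)=2 f(4,2)=3 f(4,4)=1
t=5: f(5,1)=5 f(5,3)=4 f(5,5)=1
t=6: f(6,0)=5 f(6,2)=9 f(6,4)=5 f(6,6)=1
t=7: f(7,1)=14 f(7,3)=14 f(7,5)=6 f(7,7)=1
Σ_s f(7,s) = 35
P = 35/128 = 35/128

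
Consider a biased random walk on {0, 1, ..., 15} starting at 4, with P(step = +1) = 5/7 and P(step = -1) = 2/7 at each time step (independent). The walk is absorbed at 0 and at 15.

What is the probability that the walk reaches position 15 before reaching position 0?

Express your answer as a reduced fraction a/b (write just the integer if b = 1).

Biased walk: p = 5/7, q = 2/7, r = q/p = 2/5
Gambler's ruin: P(hit 15 before 0 | start at 4) = (1 - r^a)/(1 - r^N)
r^4 = 16/625; r^15 = 32768/30517578125
P = (1 - 16/625) / (1 - 32768/30517578125) = 609/625 / 30517545357/30517578125 = 9912109375/10172515119

Answer: 9912109375/10172515119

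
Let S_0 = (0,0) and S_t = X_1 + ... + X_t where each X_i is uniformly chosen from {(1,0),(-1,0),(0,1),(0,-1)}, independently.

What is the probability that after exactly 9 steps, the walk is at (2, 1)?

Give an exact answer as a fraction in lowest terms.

Answer: 1323/32768

Derivation:
Let h be the number of horizontal steps (so 9-h are vertical). To end at (2,1) need (h+2)/2 right-steps and ((9-h)+1)/2 up-steps.
Sum over h with 2 ≤ h ≤ 8, h ≡ 0 (mod 2), 9-h ≡ 1 (mod 2):
h=2: C(9,2)·C(2,2)·C(7,4) = 36·1·35 = 1260
h=4: C(9,4)·C(4,3)·C(5,3) = 126·4·10 = 5040
h=6: C(9,6)·C(6,4)·C(3,2) = 84·15·3 = 3780
h=8: C(9,8)·C(8,5)·C(1,1) = 9·56·1 = 504
Total favorable: 10584
Total paths: 4^9 = 262144
P = 10584/262144 = 1323/32768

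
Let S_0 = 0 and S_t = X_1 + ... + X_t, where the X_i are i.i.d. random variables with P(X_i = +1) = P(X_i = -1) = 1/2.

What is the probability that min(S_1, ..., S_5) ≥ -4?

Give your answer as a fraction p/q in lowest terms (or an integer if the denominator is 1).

Let f(t,s) = #length-t paths at position s with S_1..S_t all ≥ -4.
f(t,s) = f(t-1,s-1) + f(t-1,s+1) for s ≥ -4; f(t,s) = 0 for s < -4.
t=0: f(0,0)=1
t=1: f(1,-1)=1 f(1,1)=1
t=2: f(2,-2)=1 f(2,0)=2 f(2,2)=1
t=3: f(3,-3)=1 f(3,-1)=3 f(3,1)=3 f(3,3)=1
t=4: f(4,-4)=1 f(4,-2)=4 f(4,0)=6 f(4,2)=4 f(4,4)=1
t=5: f(5,-3)=5 f(5,-1)=10 f(5,1)=10 f(5,3)=5 f(5,5)=1
Σ_s f(5,s) = 31
P = 31/32 = 31/32

Answer: 31/32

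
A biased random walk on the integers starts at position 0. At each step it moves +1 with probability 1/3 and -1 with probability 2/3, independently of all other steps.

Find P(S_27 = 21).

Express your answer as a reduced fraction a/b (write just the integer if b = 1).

To reach position 21 after 27 steps: need 24 steps of +1 and 3 steps of -1.
Number of such sequences: C(27,24) = 2925
Each has probability (1/3)^24 · (2/3)^3 = 8/7625597484987
P = 2925 · 8/7625597484987 = 2600/847288609443

Answer: 2600/847288609443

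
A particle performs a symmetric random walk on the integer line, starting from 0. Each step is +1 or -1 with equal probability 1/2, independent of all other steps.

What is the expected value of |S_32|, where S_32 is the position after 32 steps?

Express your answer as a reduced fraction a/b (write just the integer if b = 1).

Answer: 300540195/67108864

Derivation:
S_32 takes values m ≡ 0 (mod 2) with |m| ≤ 32; P(S_32=m) = C(32,(32+m)/2)/2^32.
Total paths: 2^32 = 4294967296
Distribution: P(S=-32)=1/4294967296, P(S=-30)=32/4294967296, P(S=-28)=496/4294967296, P(S=-26)=4960/4294967296, P(S=-24)=35960/4294967296, P(S=-22)=201376/4294967296, P(S=-20)=906192/4294967296, P(S=-18)=3365856/4294967296, P(S=-16)=10518300/4294967296, P(S=-14)=28048800/4294967296, P(S=-12)=64512240/4294967296, P(S=-10)=129024480/4294967296, P(S=-8)=225792840/4294967296, P(S=-6)=347373600/4294967296, P(S=-4)=471435600/4294967296, P(S=-2)=565722720/4294967296, P(S=0)=601080390/4294967296, P(S=2)=565722720/4294967296, P(S=4)=471435600/4294967296, P(S=6)=347373600/4294967296, P(S=8)=225792840/4294967296, P(S=10)=129024480/4294967296, P(S=12)=64512240/4294967296, P(S=14)=28048800/4294967296, P(S=16)=10518300/4294967296, P(S=18)=3365856/4294967296, P(S=20)=906192/4294967296, P(S=22)=201376/4294967296, P(S=24)=35960/4294967296, P(S=26)=4960/4294967296, P(S=28)=496/4294967296, P(S=30)=32/4294967296, P(S=32)=1/4294967296
E[|S_32|] = Σ_m |m|·P(S_32=m) = 19234572480/4294967296 = 300540195/67108864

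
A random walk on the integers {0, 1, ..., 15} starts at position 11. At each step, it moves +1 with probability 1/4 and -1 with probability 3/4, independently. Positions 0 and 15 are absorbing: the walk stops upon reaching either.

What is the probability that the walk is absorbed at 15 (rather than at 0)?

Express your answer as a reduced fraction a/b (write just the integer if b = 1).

Biased walk: p = 1/4, q = 3/4, r = q/p = 3
Gambler's ruin: P(hit 15 before 0 | start at 11) = (1 - r^a)/(1 - r^N)
r^11 = 177147; r^15 = 14348907
P = (1 - 177147) / (1 - 14348907) = -177146 / -14348906 = 88573/7174453

Answer: 88573/7174453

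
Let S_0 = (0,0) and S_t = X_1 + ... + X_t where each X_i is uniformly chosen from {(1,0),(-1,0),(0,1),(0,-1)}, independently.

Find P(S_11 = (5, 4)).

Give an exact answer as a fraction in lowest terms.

Let h be the number of horizontal steps (so 11-h are vertical). To end at (5,4) need (h+5)/2 right-steps and ((11-h)+4)/2 up-steps.
Sum over h with 5 ≤ h ≤ 7, h ≡ 1 (mod 2), 11-h ≡ 0 (mod 2):
h=5: C(11,5)·C(5,5)·C(6,5) = 462·1·6 = 2772
h=7: C(11,7)·C(7,6)·C(4,4) = 330·7·1 = 2310
Total favorable: 5082
Total paths: 4^11 = 4194304
P = 5082/4194304 = 2541/2097152

Answer: 2541/2097152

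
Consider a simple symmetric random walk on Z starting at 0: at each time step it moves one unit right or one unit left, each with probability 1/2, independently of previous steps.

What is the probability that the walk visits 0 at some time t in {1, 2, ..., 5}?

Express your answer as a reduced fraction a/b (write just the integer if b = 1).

Answer: 5/8

Derivation:
Count via complement. Let g(t,s) = #length-t paths at position s with S_1..S_t all ≠ 0.
g(t,s) = g(t-1,s-1) + g(t-1,s+1) for s ≠ 0; g(t,0) = 0.
t=0: g(0,0)=1
t=1: g(1,-1)=1 g(1,1)=1
t=2: g(2,-2)=1 g(2,2)=1
t=3: g(3,-3)=1 g(3,-1)=1 g(3,1)=1 g(3,3)=1
t=4: g(4,-4)=1 g(4,-2)=2 g(4,2)=2 g(4,4)=1
t=5: g(5,-5)=1 g(5,-3)=3 g(5,-1)=2 g(5,1)=2 g(5,3)=3 g(5,5)=1
Paths never hitting 0: Σ_s g(5,s) = 12
Paths hitting 0: 2^5 - 12 = 20
P = 20/32 = 5/8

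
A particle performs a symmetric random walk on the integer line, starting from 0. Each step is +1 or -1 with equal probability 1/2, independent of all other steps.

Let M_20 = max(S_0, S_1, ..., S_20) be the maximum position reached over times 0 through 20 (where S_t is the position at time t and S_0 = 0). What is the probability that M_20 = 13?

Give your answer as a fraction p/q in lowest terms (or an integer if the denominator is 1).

Answer: 285/262144

Derivation:
Let M_20 = max(S_0,...,S_20). Use the reflection principle: for j ≥ 1, #{paths with M_20 ≥ j} = #{S_20 ≥ j} + #{S_20 ≥ j+1}.
By reflection, #{M_20 ≥ 13} = #{S_20 ≥ 13} + #{S_20 ≥ 14} = 1351 + 1351 = 2702.
#{M_20 ≥ 14} = #{S_20 ≥ 14} + #{S_20 ≥ 15} = 1351 + 211 = 1562.
#{M_20 = 13} = 2702 - 1562 = 1140.
P(M_20 = 13) = 1140/1048576 = 285/262144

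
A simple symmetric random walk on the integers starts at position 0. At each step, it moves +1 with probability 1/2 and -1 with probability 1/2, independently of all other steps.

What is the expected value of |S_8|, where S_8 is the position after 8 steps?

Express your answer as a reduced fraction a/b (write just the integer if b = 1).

Answer: 35/16

Derivation:
S_8 takes values m ≡ 0 (mod 2) with |m| ≤ 8; P(S_8=m) = C(8,(8+m)/2)/2^8.
Total paths: 2^8 = 256
Distribution: P(S=-8)=1/256, P(S=-6)=8/256, P(S=-4)=28/256, P(S=-2)=56/256, P(S=0)=70/256, P(S=2)=56/256, P(S=4)=28/256, P(S=6)=8/256, P(S=8)=1/256
E[|S_8|] = Σ_m |m|·P(S_8=m) = 560/256 = 35/16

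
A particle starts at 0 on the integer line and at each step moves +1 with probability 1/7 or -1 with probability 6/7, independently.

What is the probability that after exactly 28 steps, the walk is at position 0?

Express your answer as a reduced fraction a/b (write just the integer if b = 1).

Answer: 3143703825373593600/459986536544739960976801

Derivation:
To be at 0 after 28 steps: need exactly 14 steps of +1 and 14 of -1.
Number of such sequences: C(28,14) = 40116600
Each has probability (1/7)^14 · (6/7)^14 = 78364164096/459986536544739960976801
P = 40116600 · 78364164096/459986536544739960976801 = 3143703825373593600/459986536544739960976801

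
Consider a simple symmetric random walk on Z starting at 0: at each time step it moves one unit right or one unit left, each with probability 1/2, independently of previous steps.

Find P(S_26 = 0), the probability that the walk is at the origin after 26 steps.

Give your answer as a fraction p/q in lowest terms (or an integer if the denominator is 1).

Answer: 1300075/8388608

Derivation:
To return to 0 after 26 steps: need exactly 13 steps of +1 and 13 of -1.
Favorable paths: C(26,13) = 10400600
Total paths: 2^26 = 67108864
P = 10400600/67108864 = 1300075/8388608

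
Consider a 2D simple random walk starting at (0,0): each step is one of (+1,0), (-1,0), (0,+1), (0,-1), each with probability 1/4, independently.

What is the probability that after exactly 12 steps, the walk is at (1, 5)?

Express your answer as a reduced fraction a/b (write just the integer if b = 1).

Answer: 27225/4194304

Derivation:
Let h be the number of horizontal steps (so 12-h are vertical). To end at (1,5) need (h+1)/2 right-steps and ((12-h)+5)/2 up-steps.
Sum over h with 1 ≤ h ≤ 7, h ≡ 1 (mod 2), 12-h ≡ 1 (mod 2):
h=1: C(12,1)·C(1,1)·C(11,8) = 12·1·165 = 1980
h=3: C(12,3)·C(3,2)·C(9,7) = 220·3·36 = 23760
h=5: C(12,5)·C(5,3)·C(7,6) = 792·10·7 = 55440
h=7: C(12,7)·C(7,4)·C(5,5) = 792·35·1 = 27720
Total favorable: 108900
Total paths: 4^12 = 16777216
P = 108900/16777216 = 27225/4194304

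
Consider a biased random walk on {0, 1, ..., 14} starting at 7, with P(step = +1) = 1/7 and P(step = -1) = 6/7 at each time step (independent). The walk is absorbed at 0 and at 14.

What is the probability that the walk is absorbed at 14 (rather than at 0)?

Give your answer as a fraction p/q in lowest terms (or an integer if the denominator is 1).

Biased walk: p = 1/7, q = 6/7, r = q/p = 6
Gambler's ruin: P(hit 14 before 0 | start at 7) = (1 - r^a)/(1 - r^N)
r^7 = 279936; r^14 = 78364164096
P = (1 - 279936) / (1 - 78364164096) = -279935 / -78364164095 = 1/279937

Answer: 1/279937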